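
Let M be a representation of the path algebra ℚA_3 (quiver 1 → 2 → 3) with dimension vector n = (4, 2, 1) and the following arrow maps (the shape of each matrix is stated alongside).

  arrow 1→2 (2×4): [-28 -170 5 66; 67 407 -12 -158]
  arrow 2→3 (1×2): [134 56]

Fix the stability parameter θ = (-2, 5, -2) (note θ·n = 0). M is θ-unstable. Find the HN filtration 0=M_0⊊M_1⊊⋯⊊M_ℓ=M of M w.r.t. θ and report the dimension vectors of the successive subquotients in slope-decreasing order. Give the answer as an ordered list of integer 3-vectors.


Interval decomposition of M: I[1,1]^2, I[1,2], I[1,3].
HN type (ℓ=3): μ^(1)=5; μ^(2)=3/2; μ^(3)=-2

((0, 1, 0); (0, 1, 1); (4, 0, 0))


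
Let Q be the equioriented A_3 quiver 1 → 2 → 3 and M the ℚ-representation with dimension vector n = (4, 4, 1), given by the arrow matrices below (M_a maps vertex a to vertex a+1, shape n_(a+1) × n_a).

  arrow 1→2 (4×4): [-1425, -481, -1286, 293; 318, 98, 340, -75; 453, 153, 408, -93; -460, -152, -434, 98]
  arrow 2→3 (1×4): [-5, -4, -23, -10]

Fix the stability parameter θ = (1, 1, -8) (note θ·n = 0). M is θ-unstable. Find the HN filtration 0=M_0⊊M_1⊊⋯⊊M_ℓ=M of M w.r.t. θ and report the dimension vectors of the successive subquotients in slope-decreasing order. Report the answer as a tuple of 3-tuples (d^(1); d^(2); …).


Via rank(M_{q-1}∘⋯∘M_p): M ≅ I[1,1], I[1,2]^2, I[1,3], I[2,2].
μ_θ-semistable layers: μ^(1)=1; μ^(2)=-2

((3, 3, 0); (1, 1, 1))


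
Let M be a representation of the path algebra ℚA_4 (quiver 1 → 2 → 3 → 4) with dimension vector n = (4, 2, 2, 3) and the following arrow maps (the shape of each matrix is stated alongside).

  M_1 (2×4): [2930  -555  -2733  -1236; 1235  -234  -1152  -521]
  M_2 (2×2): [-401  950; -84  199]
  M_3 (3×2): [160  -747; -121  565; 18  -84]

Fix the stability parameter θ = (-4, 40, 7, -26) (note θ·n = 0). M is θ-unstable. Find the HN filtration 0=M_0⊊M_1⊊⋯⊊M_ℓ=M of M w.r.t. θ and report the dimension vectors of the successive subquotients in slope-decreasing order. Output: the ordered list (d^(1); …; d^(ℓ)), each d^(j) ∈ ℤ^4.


Barcode: M ≅ I[1,1]^2, I[1,4]^2, I[4,4]. HN layers by μ_θ (3 steps, strictly decreasing):
  μ^(1)=7; μ^(2)=-4; μ^(3)=-26

((0, 2, 2, 2); (4, 0, 0, 0); (0, 0, 0, 1))


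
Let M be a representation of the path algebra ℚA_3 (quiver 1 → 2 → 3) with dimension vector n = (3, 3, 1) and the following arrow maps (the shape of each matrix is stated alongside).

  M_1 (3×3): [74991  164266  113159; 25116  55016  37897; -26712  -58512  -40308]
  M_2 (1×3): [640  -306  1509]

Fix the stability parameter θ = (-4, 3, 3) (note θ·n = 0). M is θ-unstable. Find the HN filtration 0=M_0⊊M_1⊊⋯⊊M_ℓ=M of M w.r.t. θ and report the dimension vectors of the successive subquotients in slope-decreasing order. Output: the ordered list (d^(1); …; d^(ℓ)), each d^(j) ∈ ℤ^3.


Barcode: M ≅ I[1,1], I[1,2], I[1,3], I[2,2]. HN layers by μ_θ (2 steps, strictly decreasing):
  μ^(1)=3; μ^(2)=-4

((0, 3, 1); (3, 0, 0))


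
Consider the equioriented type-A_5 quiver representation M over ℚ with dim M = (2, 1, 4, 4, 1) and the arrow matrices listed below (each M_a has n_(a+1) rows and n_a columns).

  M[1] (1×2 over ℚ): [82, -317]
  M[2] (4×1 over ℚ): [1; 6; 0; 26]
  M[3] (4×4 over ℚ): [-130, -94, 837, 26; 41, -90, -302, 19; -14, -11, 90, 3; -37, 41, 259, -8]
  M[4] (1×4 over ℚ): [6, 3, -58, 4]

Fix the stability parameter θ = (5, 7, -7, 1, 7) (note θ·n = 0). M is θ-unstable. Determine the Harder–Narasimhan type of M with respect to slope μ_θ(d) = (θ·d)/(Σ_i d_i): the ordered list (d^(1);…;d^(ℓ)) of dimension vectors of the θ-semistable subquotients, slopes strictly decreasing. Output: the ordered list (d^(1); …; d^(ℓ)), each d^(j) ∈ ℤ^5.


Via rank(M_{q-1}∘⋯∘M_p): M ≅ I[1,1], I[1,5], I[3,4]^3.
μ_θ-semistable layers: μ^(1)=7; μ^(2)=5; μ^(3)=3/2; μ^(4)=1; μ^(5)=-7

((0, 0, 0, 0, 1); (1, 0, 0, 0, 0); (1, 1, 1, 1, 0); (0, 0, 0, 3, 0); (0, 0, 3, 0, 0))


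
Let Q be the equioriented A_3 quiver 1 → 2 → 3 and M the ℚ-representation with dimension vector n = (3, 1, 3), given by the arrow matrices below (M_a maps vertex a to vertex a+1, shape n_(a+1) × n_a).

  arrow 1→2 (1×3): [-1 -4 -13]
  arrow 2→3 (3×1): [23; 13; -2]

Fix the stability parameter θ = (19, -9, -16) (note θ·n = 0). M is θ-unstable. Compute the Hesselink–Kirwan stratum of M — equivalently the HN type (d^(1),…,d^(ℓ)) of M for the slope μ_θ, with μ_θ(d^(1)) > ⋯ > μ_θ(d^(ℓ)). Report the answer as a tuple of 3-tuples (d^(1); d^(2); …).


Interval decomposition of M: I[1,1]^2, I[1,3], I[3,3]^2.
HN type (ℓ=3): μ^(1)=19; μ^(2)=-2; μ^(3)=-16

((2, 0, 0); (1, 1, 1); (0, 0, 2))


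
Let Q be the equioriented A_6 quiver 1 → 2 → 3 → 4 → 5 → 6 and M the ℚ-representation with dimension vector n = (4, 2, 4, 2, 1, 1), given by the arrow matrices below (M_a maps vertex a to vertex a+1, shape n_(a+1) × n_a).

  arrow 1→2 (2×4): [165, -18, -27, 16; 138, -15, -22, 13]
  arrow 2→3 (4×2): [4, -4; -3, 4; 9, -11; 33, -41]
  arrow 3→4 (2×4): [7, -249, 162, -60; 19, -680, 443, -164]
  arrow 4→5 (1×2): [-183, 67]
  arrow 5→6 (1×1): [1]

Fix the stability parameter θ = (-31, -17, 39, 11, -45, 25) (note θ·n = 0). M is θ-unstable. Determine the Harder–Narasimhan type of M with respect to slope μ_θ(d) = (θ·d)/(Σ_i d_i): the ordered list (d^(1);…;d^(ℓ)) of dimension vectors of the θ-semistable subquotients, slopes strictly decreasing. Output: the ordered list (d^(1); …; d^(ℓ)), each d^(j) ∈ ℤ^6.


Via rank(M_{q-1}∘⋯∘M_p): M ≅ I[1,1]^2, I[1,4], I[1,6], I[3,3]^2.
μ_θ-semistable layers: μ^(1)=39; μ^(2)=25; μ^(3)=5/3; μ^(4)=-17; μ^(5)=-31

((0, 0, 2, 0, 0, 0); (0, 0, 1, 1, 0, 1); (0, 0, 1, 1, 1, 0); (0, 2, 0, 0, 0, 0); (4, 0, 0, 0, 0, 0))


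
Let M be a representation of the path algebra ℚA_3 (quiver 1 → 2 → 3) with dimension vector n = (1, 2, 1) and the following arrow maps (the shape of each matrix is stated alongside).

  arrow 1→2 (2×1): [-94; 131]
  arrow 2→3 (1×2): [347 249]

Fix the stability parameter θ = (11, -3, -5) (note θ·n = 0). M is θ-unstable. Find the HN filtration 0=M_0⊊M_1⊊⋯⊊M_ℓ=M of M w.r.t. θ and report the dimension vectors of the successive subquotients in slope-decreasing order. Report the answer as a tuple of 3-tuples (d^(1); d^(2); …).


Interval decomposition of M: I[1,3], I[2,2].
HN type (ℓ=2): μ^(1)=1; μ^(2)=-3

((1, 1, 1); (0, 1, 0))


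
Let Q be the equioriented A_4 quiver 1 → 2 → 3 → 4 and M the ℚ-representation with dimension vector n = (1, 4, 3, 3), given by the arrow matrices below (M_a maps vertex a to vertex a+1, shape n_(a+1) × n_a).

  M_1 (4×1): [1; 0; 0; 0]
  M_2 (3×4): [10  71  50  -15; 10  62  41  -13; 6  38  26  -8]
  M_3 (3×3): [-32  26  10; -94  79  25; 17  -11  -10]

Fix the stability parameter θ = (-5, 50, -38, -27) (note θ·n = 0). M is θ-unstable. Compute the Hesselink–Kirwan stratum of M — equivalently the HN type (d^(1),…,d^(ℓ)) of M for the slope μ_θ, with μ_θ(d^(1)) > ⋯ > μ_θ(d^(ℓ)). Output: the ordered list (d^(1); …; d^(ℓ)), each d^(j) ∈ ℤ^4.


Barcode: M ≅ I[1,3], I[2,2], I[2,4]^2, I[4,4]. HN layers by μ_θ (4 steps, strictly decreasing):
  μ^(1)=50; μ^(2)=6; μ^(3)=-5; μ^(4)=-27

((0, 1, 0, 0); (0, 1, 1, 0); (1, 2, 2, 2); (0, 0, 0, 1))


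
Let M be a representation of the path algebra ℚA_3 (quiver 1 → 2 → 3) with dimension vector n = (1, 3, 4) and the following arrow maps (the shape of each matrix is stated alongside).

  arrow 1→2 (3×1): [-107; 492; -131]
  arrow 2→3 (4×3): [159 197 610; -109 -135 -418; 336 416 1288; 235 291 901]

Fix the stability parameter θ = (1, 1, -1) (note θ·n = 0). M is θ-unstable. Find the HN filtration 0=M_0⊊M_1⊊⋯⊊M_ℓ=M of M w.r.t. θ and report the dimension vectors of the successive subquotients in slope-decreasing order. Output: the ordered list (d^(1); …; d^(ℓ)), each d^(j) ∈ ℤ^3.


Via rank(M_{q-1}∘⋯∘M_p): M ≅ I[1,3], I[2,2], I[2,3], I[3,3]^2.
μ_θ-semistable layers: μ^(1)=1; μ^(2)=1/3; μ^(3)=0; μ^(4)=-1

((0, 1, 0); (1, 1, 1); (0, 1, 1); (0, 0, 2))


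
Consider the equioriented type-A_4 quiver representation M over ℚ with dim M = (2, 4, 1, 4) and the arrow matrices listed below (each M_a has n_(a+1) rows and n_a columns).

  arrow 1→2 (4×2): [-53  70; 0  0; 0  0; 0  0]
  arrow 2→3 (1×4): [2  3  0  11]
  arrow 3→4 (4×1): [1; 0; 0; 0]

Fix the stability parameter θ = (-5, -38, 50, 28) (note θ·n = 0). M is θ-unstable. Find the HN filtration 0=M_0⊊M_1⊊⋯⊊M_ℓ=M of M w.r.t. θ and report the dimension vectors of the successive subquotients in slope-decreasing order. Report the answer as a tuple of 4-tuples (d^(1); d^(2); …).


Barcode: M ≅ I[1,1], I[1,4], I[2,2]^3, I[4,4]^3. HN layers by μ_θ (5 steps, strictly decreasing):
  μ^(1)=39; μ^(2)=28; μ^(3)=-5; μ^(4)=-43/2; μ^(5)=-38

((0, 0, 1, 1); (0, 0, 0, 3); (1, 0, 0, 0); (1, 1, 0, 0); (0, 3, 0, 0))


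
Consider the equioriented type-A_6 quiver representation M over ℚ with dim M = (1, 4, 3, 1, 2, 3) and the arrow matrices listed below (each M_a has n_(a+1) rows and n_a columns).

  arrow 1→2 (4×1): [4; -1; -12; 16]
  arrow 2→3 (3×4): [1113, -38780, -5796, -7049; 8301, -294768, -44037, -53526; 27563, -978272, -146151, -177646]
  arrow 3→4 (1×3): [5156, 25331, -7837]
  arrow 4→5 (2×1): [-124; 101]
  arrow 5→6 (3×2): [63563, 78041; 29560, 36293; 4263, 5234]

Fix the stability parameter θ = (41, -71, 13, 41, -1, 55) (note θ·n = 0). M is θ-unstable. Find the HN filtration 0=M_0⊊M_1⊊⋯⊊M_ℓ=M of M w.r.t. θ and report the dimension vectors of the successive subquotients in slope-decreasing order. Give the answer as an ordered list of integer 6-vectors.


Barcode: M ≅ I[1,2], I[2,2], I[2,3], I[2,6], I[3,3], I[5,6], I[6,6]. HN layers by μ_θ (6 steps, strictly decreasing):
  μ^(1)=55; μ^(2)=20; μ^(3)=13; μ^(4)=-1; μ^(5)=-15; μ^(6)=-71

((0, 0, 0, 0, 0, 3); (0, 0, 0, 1, 1, 0); (0, 0, 3, 0, 0, 0); (0, 0, 0, 0, 1, 0); (1, 1, 0, 0, 0, 0); (0, 3, 0, 0, 0, 0))


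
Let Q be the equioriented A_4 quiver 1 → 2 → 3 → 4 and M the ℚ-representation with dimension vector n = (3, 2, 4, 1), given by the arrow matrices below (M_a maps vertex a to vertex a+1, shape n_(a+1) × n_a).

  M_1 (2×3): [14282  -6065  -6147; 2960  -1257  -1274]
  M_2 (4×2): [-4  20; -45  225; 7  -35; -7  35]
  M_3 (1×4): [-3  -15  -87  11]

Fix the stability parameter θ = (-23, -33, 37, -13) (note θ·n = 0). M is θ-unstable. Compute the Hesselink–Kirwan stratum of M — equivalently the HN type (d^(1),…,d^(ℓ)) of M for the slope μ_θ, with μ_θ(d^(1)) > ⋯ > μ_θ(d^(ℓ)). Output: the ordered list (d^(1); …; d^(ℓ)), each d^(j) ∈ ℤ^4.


Interval decomposition of M: I[1,1], I[1,2], I[1,4], I[3,3]^3.
HN type (ℓ=4): μ^(1)=37; μ^(2)=12; μ^(3)=-23; μ^(4)=-28

((0, 0, 3, 0); (0, 0, 1, 1); (1, 0, 0, 0); (2, 2, 0, 0))


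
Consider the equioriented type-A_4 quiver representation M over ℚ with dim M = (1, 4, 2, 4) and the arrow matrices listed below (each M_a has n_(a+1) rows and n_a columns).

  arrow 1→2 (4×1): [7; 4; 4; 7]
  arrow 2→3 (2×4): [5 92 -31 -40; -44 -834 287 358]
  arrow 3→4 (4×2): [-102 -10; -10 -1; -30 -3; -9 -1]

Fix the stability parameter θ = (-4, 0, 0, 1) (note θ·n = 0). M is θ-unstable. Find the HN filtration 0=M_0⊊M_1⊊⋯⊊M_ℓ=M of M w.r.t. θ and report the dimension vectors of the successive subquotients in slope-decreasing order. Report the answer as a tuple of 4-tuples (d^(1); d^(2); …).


Interval decomposition of M: I[1,4], I[2,2]^2, I[2,4], I[4,4]^2.
HN type (ℓ=3): μ^(1)=1; μ^(2)=0; μ^(3)=-4

((0, 0, 0, 4); (0, 4, 2, 0); (1, 0, 0, 0))


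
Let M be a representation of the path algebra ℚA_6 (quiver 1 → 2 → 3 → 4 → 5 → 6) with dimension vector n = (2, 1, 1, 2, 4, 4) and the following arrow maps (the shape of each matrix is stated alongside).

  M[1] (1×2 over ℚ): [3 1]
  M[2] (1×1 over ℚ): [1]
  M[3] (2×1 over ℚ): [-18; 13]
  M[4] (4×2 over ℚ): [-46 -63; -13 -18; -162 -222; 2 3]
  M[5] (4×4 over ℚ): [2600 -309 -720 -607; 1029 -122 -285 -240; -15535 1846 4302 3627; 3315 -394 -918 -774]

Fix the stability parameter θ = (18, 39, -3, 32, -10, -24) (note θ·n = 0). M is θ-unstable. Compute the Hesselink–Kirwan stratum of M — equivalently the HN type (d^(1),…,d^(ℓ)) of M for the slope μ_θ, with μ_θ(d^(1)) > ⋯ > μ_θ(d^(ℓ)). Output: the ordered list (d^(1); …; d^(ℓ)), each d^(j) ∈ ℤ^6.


Via rank(M_{q-1}∘⋯∘M_p): M ≅ I[1,1], I[1,6], I[4,6], I[5,6]^2.
μ_θ-semistable layers: μ^(1)=18; μ^(2)=26/3; μ^(3)=-2/3; μ^(4)=-17

((1, 0, 0, 0, 0, 0); (1, 1, 1, 1, 1, 1); (0, 0, 0, 1, 1, 1); (0, 0, 0, 0, 2, 2))


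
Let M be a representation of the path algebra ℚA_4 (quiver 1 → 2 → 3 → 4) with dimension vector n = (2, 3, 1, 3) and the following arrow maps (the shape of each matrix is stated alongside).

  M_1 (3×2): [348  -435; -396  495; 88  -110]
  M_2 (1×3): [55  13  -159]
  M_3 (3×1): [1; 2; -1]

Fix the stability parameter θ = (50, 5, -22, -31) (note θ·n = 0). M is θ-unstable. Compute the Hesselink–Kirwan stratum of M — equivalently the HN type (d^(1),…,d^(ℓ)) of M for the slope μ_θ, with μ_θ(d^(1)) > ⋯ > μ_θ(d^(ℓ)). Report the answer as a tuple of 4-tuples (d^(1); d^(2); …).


Barcode: M ≅ I[1,1], I[1,2], I[2,2], I[2,4], I[4,4]^2. HN layers by μ_θ (5 steps, strictly decreasing):
  μ^(1)=50; μ^(2)=55/2; μ^(3)=5; μ^(4)=-16; μ^(5)=-31

((1, 0, 0, 0); (1, 1, 0, 0); (0, 1, 0, 0); (0, 1, 1, 1); (0, 0, 0, 2))


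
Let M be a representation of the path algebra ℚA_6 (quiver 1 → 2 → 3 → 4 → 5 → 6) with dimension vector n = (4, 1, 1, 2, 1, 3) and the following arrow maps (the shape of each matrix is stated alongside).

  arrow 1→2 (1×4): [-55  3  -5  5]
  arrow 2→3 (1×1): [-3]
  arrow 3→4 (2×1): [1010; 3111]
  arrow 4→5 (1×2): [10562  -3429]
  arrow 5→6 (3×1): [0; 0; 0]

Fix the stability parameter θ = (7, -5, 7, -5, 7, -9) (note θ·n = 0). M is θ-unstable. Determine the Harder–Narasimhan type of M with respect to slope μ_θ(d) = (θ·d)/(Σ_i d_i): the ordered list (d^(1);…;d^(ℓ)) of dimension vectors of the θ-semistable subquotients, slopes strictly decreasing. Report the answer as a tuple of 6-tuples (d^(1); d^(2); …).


Via rank(M_{q-1}∘⋯∘M_p): M ≅ I[1,1]^3, I[1,5], I[4,4], I[6,6]^3.
μ_θ-semistable layers: μ^(1)=7; μ^(2)=1; μ^(3)=-5; μ^(4)=-9

((3, 0, 0, 0, 1, 0); (1, 1, 1, 1, 0, 0); (0, 0, 0, 1, 0, 0); (0, 0, 0, 0, 0, 3))


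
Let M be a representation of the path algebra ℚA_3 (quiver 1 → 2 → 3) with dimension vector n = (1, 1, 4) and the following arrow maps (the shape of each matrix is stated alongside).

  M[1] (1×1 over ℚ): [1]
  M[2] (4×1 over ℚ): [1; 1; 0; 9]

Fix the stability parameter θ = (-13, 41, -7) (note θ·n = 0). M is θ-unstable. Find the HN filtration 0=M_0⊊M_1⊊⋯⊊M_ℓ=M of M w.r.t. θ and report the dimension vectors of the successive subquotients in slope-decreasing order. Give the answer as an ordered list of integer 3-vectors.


Interval decomposition of M: I[1,3], I[3,3]^3.
HN type (ℓ=3): μ^(1)=17; μ^(2)=-7; μ^(3)=-13

((0, 1, 1); (0, 0, 3); (1, 0, 0))


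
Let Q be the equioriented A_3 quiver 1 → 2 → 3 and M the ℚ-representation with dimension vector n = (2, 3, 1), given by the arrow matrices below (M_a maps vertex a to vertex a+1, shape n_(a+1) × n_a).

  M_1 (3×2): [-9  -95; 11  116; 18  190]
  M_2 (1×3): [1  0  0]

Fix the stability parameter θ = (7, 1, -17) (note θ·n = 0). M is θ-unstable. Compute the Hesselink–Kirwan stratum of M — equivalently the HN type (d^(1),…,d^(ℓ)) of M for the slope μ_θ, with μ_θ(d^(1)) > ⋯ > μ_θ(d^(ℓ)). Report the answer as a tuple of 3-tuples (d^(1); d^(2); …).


Barcode: M ≅ I[1,2], I[1,3], I[2,2]. HN layers by μ_θ (3 steps, strictly decreasing):
  μ^(1)=4; μ^(2)=1; μ^(3)=-3

((1, 1, 0); (0, 1, 0); (1, 1, 1))


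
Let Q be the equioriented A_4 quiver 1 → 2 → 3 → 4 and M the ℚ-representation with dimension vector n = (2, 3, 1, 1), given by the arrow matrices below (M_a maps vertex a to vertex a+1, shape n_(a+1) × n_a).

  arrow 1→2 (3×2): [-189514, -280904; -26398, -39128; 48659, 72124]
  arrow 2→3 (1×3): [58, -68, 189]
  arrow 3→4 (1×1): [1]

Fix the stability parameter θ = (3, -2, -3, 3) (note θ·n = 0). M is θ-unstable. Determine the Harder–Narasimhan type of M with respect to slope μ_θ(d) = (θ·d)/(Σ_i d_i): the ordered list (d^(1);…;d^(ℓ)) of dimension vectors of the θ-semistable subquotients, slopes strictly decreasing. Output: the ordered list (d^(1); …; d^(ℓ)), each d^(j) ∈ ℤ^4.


Interval decomposition of M: I[1,1], I[1,4], I[2,2]^2.
HN type (ℓ=3): μ^(1)=3; μ^(2)=-2/3; μ^(3)=-2

((1, 0, 0, 1); (1, 1, 1, 0); (0, 2, 0, 0))


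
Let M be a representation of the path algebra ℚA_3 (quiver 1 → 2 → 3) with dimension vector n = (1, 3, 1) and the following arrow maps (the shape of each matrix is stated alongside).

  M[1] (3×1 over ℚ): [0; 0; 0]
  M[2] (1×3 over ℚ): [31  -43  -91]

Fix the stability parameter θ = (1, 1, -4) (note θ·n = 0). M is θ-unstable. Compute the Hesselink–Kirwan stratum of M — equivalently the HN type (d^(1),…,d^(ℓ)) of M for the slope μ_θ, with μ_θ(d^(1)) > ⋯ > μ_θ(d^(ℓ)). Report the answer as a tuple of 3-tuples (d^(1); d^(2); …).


Interval decomposition of M: I[1,1], I[2,2]^2, I[2,3].
HN type (ℓ=2): μ^(1)=1; μ^(2)=-3/2

((1, 2, 0); (0, 1, 1))


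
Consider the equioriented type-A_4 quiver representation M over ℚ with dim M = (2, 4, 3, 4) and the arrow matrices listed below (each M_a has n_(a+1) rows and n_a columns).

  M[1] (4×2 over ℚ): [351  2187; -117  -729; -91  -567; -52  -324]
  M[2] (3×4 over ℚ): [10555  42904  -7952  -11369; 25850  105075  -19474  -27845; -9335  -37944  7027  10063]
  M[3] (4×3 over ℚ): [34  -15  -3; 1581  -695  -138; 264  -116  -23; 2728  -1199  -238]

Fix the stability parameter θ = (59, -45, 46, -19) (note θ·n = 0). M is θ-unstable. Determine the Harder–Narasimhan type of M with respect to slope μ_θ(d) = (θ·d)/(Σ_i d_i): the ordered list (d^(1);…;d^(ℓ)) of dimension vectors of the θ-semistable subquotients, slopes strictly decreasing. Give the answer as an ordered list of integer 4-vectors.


Via rank(M_{q-1}∘⋯∘M_p): M ≅ I[1,1], I[1,4], I[2,2], I[2,4]^2, I[4,4].
μ_θ-semistable layers: μ^(1)=59; μ^(2)=27/2; μ^(3)=7; μ^(4)=-19; μ^(5)=-45

((1, 0, 0, 0); (0, 0, 3, 3); (1, 1, 0, 0); (0, 0, 0, 1); (0, 3, 0, 0))


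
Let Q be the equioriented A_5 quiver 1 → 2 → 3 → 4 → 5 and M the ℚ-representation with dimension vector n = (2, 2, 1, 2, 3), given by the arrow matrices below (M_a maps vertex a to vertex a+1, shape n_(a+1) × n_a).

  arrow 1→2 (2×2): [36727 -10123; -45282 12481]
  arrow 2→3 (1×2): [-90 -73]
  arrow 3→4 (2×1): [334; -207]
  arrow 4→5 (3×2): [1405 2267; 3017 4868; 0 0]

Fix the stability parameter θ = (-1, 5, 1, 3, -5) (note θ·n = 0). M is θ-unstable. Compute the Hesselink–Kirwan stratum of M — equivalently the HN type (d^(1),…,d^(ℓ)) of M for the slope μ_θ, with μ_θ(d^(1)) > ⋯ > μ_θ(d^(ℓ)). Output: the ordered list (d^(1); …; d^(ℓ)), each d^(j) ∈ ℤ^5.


Via rank(M_{q-1}∘⋯∘M_p): M ≅ I[1,2], I[1,5], I[4,5], I[5,5].
μ_θ-semistable layers: μ^(1)=5; μ^(2)=1; μ^(3)=-1; μ^(4)=-5

((0, 1, 0, 0, 0); (0, 1, 1, 1, 1); (2, 0, 0, 1, 1); (0, 0, 0, 0, 1))


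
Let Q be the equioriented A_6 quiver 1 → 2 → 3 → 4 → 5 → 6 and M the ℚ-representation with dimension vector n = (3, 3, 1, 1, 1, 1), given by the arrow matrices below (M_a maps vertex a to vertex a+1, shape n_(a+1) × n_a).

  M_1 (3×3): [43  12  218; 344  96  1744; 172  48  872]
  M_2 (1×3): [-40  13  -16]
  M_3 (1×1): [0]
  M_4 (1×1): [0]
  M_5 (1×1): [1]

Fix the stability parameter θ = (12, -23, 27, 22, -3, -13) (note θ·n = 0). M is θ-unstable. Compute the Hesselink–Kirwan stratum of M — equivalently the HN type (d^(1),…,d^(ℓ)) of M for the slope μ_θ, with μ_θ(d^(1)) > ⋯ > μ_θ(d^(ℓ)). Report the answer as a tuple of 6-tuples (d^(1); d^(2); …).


Via rank(M_{q-1}∘⋯∘M_p): M ≅ I[1,1]^2, I[1,2], I[2,2], I[2,3], I[4,4], I[5,6].
μ_θ-semistable layers: μ^(1)=27; μ^(2)=22; μ^(3)=12; μ^(4)=-11/2; μ^(5)=-8; μ^(6)=-23

((0, 0, 1, 0, 0, 0); (0, 0, 0, 1, 0, 0); (2, 0, 0, 0, 0, 0); (1, 1, 0, 0, 0, 0); (0, 0, 0, 0, 1, 1); (0, 2, 0, 0, 0, 0))


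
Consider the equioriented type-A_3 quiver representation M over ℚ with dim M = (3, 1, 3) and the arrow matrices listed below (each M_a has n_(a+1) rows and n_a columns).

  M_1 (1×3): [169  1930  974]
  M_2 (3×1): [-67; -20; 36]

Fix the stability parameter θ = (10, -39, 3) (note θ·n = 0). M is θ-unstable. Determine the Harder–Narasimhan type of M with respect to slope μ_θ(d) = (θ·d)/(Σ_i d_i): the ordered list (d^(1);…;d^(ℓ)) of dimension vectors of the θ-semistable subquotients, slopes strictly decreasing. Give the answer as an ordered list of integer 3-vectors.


Barcode: M ≅ I[1,1]^2, I[1,3], I[3,3]^2. HN layers by μ_θ (3 steps, strictly decreasing):
  μ^(1)=10; μ^(2)=3; μ^(3)=-29/2

((2, 0, 0); (0, 0, 3); (1, 1, 0))


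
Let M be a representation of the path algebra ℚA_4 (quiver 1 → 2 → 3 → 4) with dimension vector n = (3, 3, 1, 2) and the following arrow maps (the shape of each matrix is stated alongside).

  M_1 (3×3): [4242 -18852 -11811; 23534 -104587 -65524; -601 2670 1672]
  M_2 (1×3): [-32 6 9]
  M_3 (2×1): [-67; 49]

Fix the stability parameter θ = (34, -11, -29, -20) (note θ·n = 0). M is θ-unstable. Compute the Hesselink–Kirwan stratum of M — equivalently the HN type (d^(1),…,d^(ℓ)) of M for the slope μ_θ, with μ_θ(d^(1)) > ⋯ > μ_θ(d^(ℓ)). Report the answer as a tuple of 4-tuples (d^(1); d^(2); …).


Interval decomposition of M: I[1,2]^2, I[1,4], I[4,4].
HN type (ℓ=3): μ^(1)=23/2; μ^(2)=-13/2; μ^(3)=-20

((2, 2, 0, 0); (1, 1, 1, 1); (0, 0, 0, 1))


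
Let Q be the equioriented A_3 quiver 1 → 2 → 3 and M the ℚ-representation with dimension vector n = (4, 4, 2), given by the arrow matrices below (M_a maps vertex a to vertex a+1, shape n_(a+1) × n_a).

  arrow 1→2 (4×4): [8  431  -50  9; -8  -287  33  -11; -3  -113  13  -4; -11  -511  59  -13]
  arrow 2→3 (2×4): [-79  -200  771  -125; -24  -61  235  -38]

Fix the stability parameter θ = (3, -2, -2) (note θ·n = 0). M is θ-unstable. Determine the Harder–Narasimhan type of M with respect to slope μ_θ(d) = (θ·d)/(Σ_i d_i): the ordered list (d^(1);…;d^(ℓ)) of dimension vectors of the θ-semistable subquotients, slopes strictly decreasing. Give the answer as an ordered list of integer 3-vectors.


Via rank(M_{q-1}∘⋯∘M_p): M ≅ I[1,2]^2, I[1,3]^2.
μ_θ-semistable layers: μ^(1)=1/2; μ^(2)=-1/3

((2, 2, 0); (2, 2, 2))


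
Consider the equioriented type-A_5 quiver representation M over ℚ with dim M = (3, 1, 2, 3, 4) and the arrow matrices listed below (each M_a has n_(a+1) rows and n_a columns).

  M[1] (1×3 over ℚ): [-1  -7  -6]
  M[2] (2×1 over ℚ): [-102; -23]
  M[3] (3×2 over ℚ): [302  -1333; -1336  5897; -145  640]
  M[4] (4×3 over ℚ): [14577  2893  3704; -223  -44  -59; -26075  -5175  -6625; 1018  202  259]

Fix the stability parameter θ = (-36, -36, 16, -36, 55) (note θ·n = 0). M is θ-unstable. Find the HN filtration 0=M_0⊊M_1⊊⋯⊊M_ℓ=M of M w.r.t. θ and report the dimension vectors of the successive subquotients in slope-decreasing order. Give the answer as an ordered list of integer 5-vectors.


Via rank(M_{q-1}∘⋯∘M_p): M ≅ I[1,1]^2, I[1,5], I[3,5], I[4,5], I[5,5].
μ_θ-semistable layers: μ^(1)=55; μ^(2)=-10; μ^(3)=-36

((0, 0, 0, 0, 4); (0, 0, 2, 2, 0); (3, 1, 0, 1, 0))


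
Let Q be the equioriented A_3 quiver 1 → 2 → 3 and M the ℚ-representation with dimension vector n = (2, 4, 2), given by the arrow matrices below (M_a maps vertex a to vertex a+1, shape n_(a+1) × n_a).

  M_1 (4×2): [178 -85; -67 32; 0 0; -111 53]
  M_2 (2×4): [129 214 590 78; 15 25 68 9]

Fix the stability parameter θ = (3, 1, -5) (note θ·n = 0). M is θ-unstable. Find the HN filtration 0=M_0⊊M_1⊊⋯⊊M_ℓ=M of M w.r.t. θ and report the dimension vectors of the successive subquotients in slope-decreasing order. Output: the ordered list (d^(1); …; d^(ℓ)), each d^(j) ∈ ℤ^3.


Via rank(M_{q-1}∘⋯∘M_p): M ≅ I[1,2], I[1,3], I[2,2], I[2,3].
μ_θ-semistable layers: μ^(1)=2; μ^(2)=1; μ^(3)=-1/3; μ^(4)=-2

((1, 1, 0); (0, 1, 0); (1, 1, 1); (0, 1, 1))


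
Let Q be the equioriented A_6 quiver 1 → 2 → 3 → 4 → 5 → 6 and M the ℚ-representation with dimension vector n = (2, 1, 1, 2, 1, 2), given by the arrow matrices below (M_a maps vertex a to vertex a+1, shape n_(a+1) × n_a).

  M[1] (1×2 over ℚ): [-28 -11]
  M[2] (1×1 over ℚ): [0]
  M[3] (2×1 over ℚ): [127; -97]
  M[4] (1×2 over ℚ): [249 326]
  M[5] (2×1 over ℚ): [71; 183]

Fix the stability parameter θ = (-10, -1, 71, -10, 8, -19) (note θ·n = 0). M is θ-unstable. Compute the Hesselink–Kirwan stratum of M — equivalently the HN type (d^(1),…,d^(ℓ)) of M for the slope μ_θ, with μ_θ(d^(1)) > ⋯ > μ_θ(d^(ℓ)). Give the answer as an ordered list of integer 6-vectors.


Via rank(M_{q-1}∘⋯∘M_p): M ≅ I[1,1], I[1,2], I[3,6], I[4,4], I[6,6].
μ_θ-semistable layers: μ^(1)=25/2; μ^(2)=-1; μ^(3)=-10; μ^(4)=-19

((0, 0, 1, 1, 1, 1); (0, 1, 0, 0, 0, 0); (2, 0, 0, 1, 0, 0); (0, 0, 0, 0, 0, 1))


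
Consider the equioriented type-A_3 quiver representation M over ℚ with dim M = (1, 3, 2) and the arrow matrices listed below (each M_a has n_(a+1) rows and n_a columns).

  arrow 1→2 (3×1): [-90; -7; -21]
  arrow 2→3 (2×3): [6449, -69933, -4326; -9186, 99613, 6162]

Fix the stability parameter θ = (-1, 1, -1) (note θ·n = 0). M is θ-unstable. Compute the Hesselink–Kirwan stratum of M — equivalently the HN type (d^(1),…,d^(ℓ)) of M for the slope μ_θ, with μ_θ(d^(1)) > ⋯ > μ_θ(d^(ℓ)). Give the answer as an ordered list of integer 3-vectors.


Interval decomposition of M: I[1,3], I[2,2], I[2,3].
HN type (ℓ=3): μ^(1)=1; μ^(2)=0; μ^(3)=-1

((0, 1, 0); (0, 2, 2); (1, 0, 0))


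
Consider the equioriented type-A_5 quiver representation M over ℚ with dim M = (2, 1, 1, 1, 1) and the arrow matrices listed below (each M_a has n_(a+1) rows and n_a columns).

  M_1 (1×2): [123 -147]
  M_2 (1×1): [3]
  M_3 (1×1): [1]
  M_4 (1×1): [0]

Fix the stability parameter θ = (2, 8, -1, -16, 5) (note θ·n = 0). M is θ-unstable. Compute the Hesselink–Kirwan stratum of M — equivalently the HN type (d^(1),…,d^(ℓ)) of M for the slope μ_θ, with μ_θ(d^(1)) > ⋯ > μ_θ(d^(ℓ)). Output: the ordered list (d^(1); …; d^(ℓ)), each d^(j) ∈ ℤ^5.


Barcode: M ≅ I[1,1], I[1,4], I[5,5]. HN layers by μ_θ (3 steps, strictly decreasing):
  μ^(1)=5; μ^(2)=2; μ^(3)=-7/4

((0, 0, 0, 0, 1); (1, 0, 0, 0, 0); (1, 1, 1, 1, 0))


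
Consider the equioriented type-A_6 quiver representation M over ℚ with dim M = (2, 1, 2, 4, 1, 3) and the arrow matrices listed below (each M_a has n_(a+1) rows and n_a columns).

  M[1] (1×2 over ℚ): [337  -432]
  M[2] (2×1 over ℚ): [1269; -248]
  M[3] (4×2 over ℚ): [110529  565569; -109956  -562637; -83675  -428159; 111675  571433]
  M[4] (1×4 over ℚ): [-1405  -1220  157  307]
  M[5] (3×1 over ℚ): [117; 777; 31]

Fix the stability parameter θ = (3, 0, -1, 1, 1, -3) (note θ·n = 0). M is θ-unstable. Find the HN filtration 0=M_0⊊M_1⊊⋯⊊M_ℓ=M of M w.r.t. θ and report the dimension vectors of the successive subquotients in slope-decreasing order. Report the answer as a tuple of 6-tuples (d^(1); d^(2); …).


Barcode: M ≅ I[1,1], I[1,6], I[3,4], I[4,4]^2, I[6,6]^2. HN layers by μ_θ (5 steps, strictly decreasing):
  μ^(1)=3; μ^(2)=1; μ^(3)=1/6; μ^(4)=-1; μ^(5)=-3

((1, 0, 0, 0, 0, 0); (0, 0, 0, 3, 0, 0); (1, 1, 1, 1, 1, 1); (0, 0, 1, 0, 0, 0); (0, 0, 0, 0, 0, 2))


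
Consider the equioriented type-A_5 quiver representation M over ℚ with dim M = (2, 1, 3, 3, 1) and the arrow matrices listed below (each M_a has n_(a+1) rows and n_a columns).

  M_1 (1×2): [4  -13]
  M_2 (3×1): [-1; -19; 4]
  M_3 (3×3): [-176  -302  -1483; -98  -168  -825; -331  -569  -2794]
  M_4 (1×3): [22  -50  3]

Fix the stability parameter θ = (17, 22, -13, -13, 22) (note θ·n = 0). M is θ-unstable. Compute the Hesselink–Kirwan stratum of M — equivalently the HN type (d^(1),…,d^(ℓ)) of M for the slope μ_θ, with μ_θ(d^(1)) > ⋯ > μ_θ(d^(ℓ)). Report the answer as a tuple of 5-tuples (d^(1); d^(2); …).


Interval decomposition of M: I[1,1], I[1,5], I[3,3], I[3,4], I[4,4].
HN type (ℓ=4): μ^(1)=22; μ^(2)=17; μ^(3)=13/4; μ^(4)=-13

((0, 0, 0, 0, 1); (1, 0, 0, 0, 0); (1, 1, 1, 1, 0); (0, 0, 2, 2, 0))


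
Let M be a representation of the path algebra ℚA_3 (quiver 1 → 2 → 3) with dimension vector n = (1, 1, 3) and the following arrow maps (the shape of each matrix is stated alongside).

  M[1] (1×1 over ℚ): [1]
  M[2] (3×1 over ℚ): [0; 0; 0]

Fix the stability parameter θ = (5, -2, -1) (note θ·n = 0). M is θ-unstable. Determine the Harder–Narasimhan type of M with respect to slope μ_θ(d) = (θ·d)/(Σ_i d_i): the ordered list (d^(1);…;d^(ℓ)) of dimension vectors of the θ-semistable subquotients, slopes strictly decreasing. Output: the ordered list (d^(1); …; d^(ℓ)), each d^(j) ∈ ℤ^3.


Barcode: M ≅ I[1,2], I[3,3]^3. HN layers by μ_θ (2 steps, strictly decreasing):
  μ^(1)=3/2; μ^(2)=-1

((1, 1, 0); (0, 0, 3))


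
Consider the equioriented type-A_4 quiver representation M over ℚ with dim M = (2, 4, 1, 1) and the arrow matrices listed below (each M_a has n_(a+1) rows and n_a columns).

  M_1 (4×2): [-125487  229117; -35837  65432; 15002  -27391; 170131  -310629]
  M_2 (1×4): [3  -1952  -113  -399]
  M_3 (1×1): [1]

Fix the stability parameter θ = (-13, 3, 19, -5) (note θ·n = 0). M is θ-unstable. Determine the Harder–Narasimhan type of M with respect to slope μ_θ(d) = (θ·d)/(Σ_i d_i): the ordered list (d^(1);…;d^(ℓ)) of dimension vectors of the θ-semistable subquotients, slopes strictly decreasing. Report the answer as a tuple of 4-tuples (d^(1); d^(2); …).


Interval decomposition of M: I[1,2], I[1,4], I[2,2]^2.
HN type (ℓ=3): μ^(1)=7; μ^(2)=3; μ^(3)=-13

((0, 0, 1, 1); (0, 4, 0, 0); (2, 0, 0, 0))


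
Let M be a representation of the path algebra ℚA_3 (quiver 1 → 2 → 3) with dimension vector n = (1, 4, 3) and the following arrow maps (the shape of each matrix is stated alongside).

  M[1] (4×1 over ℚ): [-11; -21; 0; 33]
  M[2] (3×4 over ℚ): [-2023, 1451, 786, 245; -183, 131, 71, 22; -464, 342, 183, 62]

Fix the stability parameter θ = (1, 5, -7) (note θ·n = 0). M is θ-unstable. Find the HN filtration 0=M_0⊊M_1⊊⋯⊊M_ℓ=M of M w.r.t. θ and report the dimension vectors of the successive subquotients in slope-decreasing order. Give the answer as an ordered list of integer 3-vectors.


Interval decomposition of M: I[1,3], I[2,2], I[2,3]^2.
HN type (ℓ=3): μ^(1)=5; μ^(2)=-1/3; μ^(3)=-1

((0, 1, 0); (1, 1, 1); (0, 2, 2))


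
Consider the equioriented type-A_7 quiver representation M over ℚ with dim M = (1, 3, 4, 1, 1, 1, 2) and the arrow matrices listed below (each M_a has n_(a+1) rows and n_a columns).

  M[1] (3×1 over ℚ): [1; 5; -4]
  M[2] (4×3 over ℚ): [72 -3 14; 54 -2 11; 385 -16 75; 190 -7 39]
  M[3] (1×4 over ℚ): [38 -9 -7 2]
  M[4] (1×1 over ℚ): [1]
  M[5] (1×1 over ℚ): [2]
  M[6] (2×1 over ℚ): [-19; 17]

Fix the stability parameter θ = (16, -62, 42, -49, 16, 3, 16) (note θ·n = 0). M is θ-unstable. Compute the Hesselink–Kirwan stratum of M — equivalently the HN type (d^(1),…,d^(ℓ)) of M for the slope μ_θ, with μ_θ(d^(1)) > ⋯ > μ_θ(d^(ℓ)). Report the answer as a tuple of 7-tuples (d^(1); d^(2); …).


Via rank(M_{q-1}∘⋯∘M_p): M ≅ I[1,7], I[2,3]^2, I[3,3], I[7,7].
μ_θ-semistable layers: μ^(1)=42; μ^(2)=16; μ^(3)=19/2; μ^(4)=-7/2; μ^(5)=-23; μ^(6)=-62

((0, 0, 3, 0, 0, 0, 0); (0, 0, 0, 0, 0, 0, 2); (0, 0, 0, 0, 1, 1, 0); (0, 0, 1, 1, 0, 0, 0); (1, 1, 0, 0, 0, 0, 0); (0, 2, 0, 0, 0, 0, 0))


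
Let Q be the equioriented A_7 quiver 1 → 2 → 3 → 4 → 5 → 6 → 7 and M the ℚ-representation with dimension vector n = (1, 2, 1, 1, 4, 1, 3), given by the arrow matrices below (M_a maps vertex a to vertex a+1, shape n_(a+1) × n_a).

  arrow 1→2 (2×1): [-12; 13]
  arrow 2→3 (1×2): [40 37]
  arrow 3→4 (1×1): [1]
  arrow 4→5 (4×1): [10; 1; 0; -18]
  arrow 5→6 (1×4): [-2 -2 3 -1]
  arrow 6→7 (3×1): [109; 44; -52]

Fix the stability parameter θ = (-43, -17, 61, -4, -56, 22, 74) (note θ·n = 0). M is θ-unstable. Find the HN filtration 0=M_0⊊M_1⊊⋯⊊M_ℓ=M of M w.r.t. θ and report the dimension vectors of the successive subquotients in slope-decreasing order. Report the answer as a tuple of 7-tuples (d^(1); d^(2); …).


Via rank(M_{q-1}∘⋯∘M_p): M ≅ I[1,7], I[2,2], I[5,5]^3, I[7,7]^2.
μ_θ-semistable layers: μ^(1)=74; μ^(2)=22; μ^(3)=1/3; μ^(4)=-17; μ^(5)=-43; μ^(6)=-56

((0, 0, 0, 0, 0, 0, 3); (0, 0, 0, 0, 0, 1, 0); (0, 0, 1, 1, 1, 0, 0); (0, 2, 0, 0, 0, 0, 0); (1, 0, 0, 0, 0, 0, 0); (0, 0, 0, 0, 3, 0, 0))


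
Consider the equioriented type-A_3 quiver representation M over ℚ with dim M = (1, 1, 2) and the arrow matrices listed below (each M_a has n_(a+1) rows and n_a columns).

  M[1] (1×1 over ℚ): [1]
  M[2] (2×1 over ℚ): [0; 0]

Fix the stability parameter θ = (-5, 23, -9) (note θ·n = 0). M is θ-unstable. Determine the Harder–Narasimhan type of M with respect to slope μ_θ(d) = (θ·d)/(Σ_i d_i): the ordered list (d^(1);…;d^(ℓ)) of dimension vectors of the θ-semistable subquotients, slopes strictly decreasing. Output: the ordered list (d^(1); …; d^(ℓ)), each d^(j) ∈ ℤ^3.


Barcode: M ≅ I[1,2], I[3,3]^2. HN layers by μ_θ (3 steps, strictly decreasing):
  μ^(1)=23; μ^(2)=-5; μ^(3)=-9

((0, 1, 0); (1, 0, 0); (0, 0, 2))


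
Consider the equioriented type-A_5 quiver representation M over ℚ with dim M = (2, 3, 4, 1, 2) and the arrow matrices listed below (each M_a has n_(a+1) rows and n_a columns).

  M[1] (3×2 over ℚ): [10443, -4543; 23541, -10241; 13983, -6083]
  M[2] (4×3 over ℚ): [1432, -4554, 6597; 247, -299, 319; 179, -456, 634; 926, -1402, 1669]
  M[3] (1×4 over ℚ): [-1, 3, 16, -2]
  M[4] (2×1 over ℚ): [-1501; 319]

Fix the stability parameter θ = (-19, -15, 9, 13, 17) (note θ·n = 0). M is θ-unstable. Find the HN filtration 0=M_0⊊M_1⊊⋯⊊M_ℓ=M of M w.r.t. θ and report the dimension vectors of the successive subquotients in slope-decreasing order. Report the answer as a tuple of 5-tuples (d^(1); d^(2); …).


Interval decomposition of M: I[1,1], I[1,5], I[2,3]^2, I[3,3], I[5,5].
HN type (ℓ=5): μ^(1)=17; μ^(2)=13; μ^(3)=9; μ^(4)=-15; μ^(5)=-19

((0, 0, 0, 0, 2); (0, 0, 0, 1, 0); (0, 0, 4, 0, 0); (0, 3, 0, 0, 0); (2, 0, 0, 0, 0))


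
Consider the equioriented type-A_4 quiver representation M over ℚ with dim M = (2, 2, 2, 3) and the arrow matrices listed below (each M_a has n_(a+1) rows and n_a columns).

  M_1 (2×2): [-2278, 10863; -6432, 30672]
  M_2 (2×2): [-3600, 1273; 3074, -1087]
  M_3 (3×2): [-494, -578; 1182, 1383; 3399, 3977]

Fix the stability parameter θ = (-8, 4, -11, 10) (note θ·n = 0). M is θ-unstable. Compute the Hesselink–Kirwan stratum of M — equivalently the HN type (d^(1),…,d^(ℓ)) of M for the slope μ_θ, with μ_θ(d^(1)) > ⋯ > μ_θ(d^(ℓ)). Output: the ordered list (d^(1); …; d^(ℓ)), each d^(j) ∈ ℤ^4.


Via rank(M_{q-1}∘⋯∘M_p): M ≅ I[1,1], I[1,4], I[2,4], I[4,4].
μ_θ-semistable layers: μ^(1)=10; μ^(2)=-7/2; μ^(3)=-8

((0, 0, 0, 3); (0, 2, 2, 0); (2, 0, 0, 0))


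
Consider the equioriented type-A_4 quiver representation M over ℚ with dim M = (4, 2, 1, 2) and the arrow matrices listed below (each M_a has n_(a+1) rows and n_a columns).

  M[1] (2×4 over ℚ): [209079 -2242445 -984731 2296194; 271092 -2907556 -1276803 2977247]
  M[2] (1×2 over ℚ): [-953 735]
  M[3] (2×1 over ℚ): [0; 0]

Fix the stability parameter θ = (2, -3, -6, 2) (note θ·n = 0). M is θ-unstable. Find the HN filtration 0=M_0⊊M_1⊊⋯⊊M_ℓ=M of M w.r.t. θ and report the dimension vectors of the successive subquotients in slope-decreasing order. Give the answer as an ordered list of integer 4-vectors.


Barcode: M ≅ I[1,1]^2, I[1,2], I[1,3], I[4,4]^2. HN layers by μ_θ (3 steps, strictly decreasing):
  μ^(1)=2; μ^(2)=-1/2; μ^(3)=-7/3

((2, 0, 0, 2); (1, 1, 0, 0); (1, 1, 1, 0))


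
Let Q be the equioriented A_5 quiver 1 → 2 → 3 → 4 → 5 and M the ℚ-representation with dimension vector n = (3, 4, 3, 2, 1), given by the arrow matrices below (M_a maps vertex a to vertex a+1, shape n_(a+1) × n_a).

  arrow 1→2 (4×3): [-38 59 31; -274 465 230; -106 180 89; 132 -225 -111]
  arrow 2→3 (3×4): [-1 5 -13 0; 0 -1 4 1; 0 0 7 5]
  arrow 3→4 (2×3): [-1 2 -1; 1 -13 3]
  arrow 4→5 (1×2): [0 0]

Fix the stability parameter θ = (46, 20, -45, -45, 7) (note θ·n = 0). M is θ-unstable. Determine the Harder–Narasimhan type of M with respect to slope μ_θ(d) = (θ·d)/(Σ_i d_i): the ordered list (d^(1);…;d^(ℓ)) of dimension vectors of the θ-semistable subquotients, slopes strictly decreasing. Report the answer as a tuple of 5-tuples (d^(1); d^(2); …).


Interval decomposition of M: I[1,3], I[1,4]^2, I[2,2], I[5,5].
HN type (ℓ=3): μ^(1)=20; μ^(2)=7; μ^(3)=-6

((0, 1, 0, 0, 0); (1, 1, 1, 0, 1); (2, 2, 2, 2, 0))


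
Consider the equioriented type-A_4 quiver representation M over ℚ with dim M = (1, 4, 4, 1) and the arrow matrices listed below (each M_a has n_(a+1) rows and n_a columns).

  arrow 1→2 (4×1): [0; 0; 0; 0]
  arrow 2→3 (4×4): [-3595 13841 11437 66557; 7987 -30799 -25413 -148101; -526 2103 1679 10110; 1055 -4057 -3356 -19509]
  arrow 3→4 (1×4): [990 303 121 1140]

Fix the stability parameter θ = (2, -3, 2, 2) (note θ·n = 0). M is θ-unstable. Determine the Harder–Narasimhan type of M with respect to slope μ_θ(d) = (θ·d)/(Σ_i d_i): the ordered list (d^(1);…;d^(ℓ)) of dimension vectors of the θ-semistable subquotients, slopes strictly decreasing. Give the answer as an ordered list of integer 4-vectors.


Via rank(M_{q-1}∘⋯∘M_p): M ≅ I[1,1], I[2,2], I[2,3]^2, I[2,4], I[3,3].
μ_θ-semistable layers: μ^(1)=2; μ^(2)=-3

((1, 0, 4, 1); (0, 4, 0, 0))


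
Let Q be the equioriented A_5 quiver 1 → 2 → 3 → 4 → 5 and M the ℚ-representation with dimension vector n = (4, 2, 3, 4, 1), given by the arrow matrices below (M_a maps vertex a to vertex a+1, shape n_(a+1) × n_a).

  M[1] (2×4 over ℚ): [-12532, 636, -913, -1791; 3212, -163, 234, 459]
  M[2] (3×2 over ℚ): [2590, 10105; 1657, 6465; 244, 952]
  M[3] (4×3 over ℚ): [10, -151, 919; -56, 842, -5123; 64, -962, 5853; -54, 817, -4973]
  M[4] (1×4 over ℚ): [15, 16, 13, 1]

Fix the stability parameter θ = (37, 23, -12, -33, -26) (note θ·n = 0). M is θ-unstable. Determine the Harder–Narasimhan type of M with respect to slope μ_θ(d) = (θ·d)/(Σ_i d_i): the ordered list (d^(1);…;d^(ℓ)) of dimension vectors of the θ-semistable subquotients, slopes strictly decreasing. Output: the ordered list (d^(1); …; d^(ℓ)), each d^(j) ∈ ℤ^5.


Interval decomposition of M: I[1,1]^2, I[1,3], I[1,5], I[3,4], I[4,4]^2.
HN type (ℓ=5): μ^(1)=37; μ^(2)=16; μ^(3)=-11/5; μ^(4)=-45/2; μ^(5)=-33

((2, 0, 0, 0, 0); (1, 1, 1, 0, 0); (1, 1, 1, 1, 1); (0, 0, 1, 1, 0); (0, 0, 0, 2, 0))


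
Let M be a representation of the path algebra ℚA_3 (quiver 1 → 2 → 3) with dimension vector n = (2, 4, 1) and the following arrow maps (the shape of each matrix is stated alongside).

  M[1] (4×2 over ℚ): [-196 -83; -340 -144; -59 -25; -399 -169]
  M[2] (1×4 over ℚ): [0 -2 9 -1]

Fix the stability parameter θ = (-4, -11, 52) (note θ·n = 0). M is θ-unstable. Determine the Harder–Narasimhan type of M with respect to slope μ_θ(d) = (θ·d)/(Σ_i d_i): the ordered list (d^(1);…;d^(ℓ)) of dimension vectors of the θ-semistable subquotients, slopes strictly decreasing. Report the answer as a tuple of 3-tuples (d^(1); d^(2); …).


Interval decomposition of M: I[1,2], I[1,3], I[2,2]^2.
HN type (ℓ=3): μ^(1)=52; μ^(2)=-15/2; μ^(3)=-11

((0, 0, 1); (2, 2, 0); (0, 2, 0))
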